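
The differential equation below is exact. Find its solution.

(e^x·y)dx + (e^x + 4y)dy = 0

Verify exactness: ∂M/∂y = ∂N/∂x ✓
Find F(x,y) such that ∂F/∂x = M, ∂F/∂y = N
Solution: e^x·y + 2y² = C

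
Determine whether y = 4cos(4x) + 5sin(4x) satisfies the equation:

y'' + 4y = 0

Verification:
y'' = -64cos(4x) - 80sin(4x)
y'' + 4y ≠ 0 (frequency mismatch: got 16 instead of 4)

No, it is not a solution.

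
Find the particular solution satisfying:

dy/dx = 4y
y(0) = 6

General solution: y = Ce^(4x)
Applying IC y(0) = 6:
Particular solution: y = 6e^(4x)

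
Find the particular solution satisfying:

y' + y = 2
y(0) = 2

General solution: y = 2 + Ce^(-x)
Applying y(0) = 2: C = 2 - 2 = 0
Particular solution: y = 2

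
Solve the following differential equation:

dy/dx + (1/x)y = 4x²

Using integrating factor method:

General solution: y = x^3 + C/x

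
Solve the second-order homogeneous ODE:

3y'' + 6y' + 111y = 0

Characteristic equation: 3r² + 6r + 111 = 0
Divide by 3: r² + 2r + 37 = 0
Roots: r = -1 ± 6i (complex conjugates)
General solution: y = e^(-x)(C₁cos(6x) + C₂sin(6x))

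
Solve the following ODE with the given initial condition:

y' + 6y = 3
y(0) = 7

General solution: y = 1/2 + Ce^(-6x)
Applying y(0) = 7: C = 7 - 1/2 = 13/2
Particular solution: y = 1/2 + (13/2)e^(-6x)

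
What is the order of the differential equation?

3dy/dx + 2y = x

The order is 1 (highest derivative is of order 1).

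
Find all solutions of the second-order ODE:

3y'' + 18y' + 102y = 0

Characteristic equation: 3r² + 18r + 102 = 0
Divide by 3: r² + 6r + 34 = 0
Roots: r = -3 ± 5i (complex conjugates)
General solution: y = e^(-3x)(C₁cos(5x) + C₂sin(5x))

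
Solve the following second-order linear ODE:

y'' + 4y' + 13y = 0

Characteristic equation: r² + 4r + 13 = 0
Roots: r = -2 ± 3i (complex conjugates)
General solution: y = e^(-2x)(C₁cos(3x) + C₂sin(3x))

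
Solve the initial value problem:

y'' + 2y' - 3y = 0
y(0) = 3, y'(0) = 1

General solution: y = C₁e^x + C₂e^(-3x)
Applying ICs: C₁ = 5/2, C₂ = 1/2
Particular solution: y = (5/2)e^x + (1/2)e^(-3x)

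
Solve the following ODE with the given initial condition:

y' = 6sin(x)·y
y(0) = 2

General solution: y = Ce^(-6cos(x))
Applying IC y(0) = 2:
Particular solution: y = 2e^(6(1-cos(x)))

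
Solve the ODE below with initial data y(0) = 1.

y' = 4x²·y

General solution: y = Ce^(4x³/3)
Applying IC y(0) = 1:
Particular solution: y = e^(4x³/3)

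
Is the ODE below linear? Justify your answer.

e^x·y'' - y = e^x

Yes. Linear (y and its derivatives appear to the first power only, no products of y terms)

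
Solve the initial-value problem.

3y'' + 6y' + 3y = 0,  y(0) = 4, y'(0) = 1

General solution: y = (C₁ + C₂x)e^(-x)
Repeated root r = -1
Applying ICs: C₁ = 4, C₂ = 5
Particular solution: y = (4 + 5x)e^(-x)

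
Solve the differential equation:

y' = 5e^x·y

Separating variables and integrating:
ln|y| = 5e^x + C

General solution: y = Ce^(5e^x)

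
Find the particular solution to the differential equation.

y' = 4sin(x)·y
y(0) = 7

General solution: y = Ce^(-4cos(x))
Applying IC y(0) = 7:
Particular solution: y = 7e^(4(1-cos(x)))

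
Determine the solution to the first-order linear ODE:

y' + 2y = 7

Using integrating factor method:

General solution: y = 7/2 + Ce^(-2x)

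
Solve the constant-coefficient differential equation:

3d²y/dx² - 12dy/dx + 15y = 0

Characteristic equation: 3r² - 12r + 15 = 0
Divide by 3: r² - 4r + 5 = 0
Roots: r = 2 ± i (complex conjugates)
General solution: y = e^(2x)(C₁cos(x) + C₂sin(x))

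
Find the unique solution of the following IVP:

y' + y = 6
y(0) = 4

General solution: y = 6 + Ce^(-x)
Applying y(0) = 4: C = 4 - 6 = -2
Particular solution: y = 6 - 2e^(-x)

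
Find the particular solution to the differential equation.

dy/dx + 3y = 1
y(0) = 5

General solution: y = 1/3 + Ce^(-3x)
Applying y(0) = 5: C = 5 - 1/3 = 14/3
Particular solution: y = 1/3 + (14/3)e^(-3x)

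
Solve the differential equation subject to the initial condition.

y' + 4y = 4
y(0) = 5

General solution: y = 1 + Ce^(-4x)
Applying y(0) = 5: C = 5 - 1 = 4
Particular solution: y = 1 + 4e^(-4x)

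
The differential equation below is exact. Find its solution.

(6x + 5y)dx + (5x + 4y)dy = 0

Verify exactness: ∂M/∂y = ∂N/∂x ✓
Find F(x,y) such that ∂F/∂x = M, ∂F/∂y = N
Solution: 3x² + 5xy + 2y² = C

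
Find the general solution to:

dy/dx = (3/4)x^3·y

Separating variables and integrating:
ln|y| = 3x^4/16 + C

General solution: y = Ce^(3x^4/16)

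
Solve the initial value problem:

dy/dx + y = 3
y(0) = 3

General solution: y = 3 + Ce^(-x)
Applying y(0) = 3: C = 3 - 3 = 0
Particular solution: y = 3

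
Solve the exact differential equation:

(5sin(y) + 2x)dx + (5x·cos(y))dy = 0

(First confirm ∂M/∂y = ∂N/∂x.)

Verify exactness: ∂M/∂y = ∂N/∂x ✓
Find F(x,y) such that ∂F/∂x = M, ∂F/∂y = N
Solution: 5x·sin(y) + x² = C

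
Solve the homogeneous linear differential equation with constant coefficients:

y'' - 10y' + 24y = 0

Characteristic equation: r² - 10r + 24 = 0
Roots: r = 6, 4 (distinct real)
General solution: y = C₁e^(6x) + C₂e^(4x)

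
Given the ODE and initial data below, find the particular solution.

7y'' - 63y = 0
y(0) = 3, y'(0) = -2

General solution: y = C₁e^(3x) + C₂e^(-3x)
Applying ICs: C₁ = 7/6, C₂ = 11/6
Particular solution: y = (7/6)e^(3x) + (11/6)e^(-3x)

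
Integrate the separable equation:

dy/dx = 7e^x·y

Separating variables and integrating:
ln|y| = 7e^x + C

General solution: y = Ce^(7e^x)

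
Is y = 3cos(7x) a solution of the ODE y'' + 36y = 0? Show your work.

Verification:
y'' = -147cos(7x)
y'' + 36y ≠ 0 (frequency mismatch: got 49 instead of 36)

No, it is not a solution.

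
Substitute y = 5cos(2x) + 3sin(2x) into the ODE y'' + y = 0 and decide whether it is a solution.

Verification:
y'' = -20cos(2x) - 12sin(2x)
y'' + y ≠ 0 (frequency mismatch: got 4 instead of 1)

No, it is not a solution.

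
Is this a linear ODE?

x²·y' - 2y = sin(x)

Yes. Linear (y and its derivatives appear to the first power only, no products of y terms)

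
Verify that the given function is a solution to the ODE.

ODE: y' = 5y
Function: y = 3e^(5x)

Verification:
y = 3e^(5x)
y' = 15e^(5x)
5y = 15e^(5x)
y' = 5y ✓

Yes, it is a solution.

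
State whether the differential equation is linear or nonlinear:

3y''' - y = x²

Linear (y and its derivatives appear to the first power only, no products of y terms)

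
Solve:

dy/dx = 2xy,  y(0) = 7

General solution: y = Ce^(x²)
Applying IC y(0) = 7:
Particular solution: y = 7e^(x²)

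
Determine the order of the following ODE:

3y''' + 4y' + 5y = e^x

The order is 3 (highest derivative is of order 3).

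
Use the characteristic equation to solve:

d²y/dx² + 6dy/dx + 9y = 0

Characteristic equation: r² + 6r + 9 = 0
Factored: (r + 3)² = 0
Repeated root: r = -3
General solution: y = (C₁ + C₂x)e^(-3x)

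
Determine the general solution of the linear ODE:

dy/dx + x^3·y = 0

Using integrating factor method:

General solution: y = Ce^(-x^4/4)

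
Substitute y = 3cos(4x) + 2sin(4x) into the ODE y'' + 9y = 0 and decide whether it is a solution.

Verification:
y'' = -48cos(4x) - 32sin(4x)
y'' + 9y ≠ 0 (frequency mismatch: got 16 instead of 9)

No, it is not a solution.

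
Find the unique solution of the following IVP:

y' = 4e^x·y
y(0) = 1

General solution: y = Ce^(4e^x)
Applying IC y(0) = 1:
Particular solution: y = e^(4(e^x - 1))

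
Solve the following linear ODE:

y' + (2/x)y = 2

Using integrating factor method:

General solution: y = (2/3)x + Cx^(-2)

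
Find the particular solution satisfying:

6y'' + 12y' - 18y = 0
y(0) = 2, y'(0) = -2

General solution: y = C₁e^x + C₂e^(-3x)
Applying ICs: C₁ = 1, C₂ = 1
Particular solution: y = e^x + e^(-3x)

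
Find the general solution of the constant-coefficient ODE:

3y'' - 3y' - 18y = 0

Characteristic equation: 3r² - 3r - 18 = 0
Divide by 3: r² - r - 6 = 0
Roots: r = 3, -2 (distinct real)
General solution: y = C₁e^(3x) + C₂e^(-2x)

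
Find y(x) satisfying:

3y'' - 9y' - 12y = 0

Characteristic equation: 3r² - 9r - 12 = 0
Divide by 3: r² - 3r - 4 = 0
Roots: r = 4, -1 (distinct real)
General solution: y = C₁e^(4x) + C₂e^(-x)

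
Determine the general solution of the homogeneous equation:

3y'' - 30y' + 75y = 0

Characteristic equation: 3r² - 30r + 75 = 0
Divide by 3: r² - 10r + 25 = 0
Factored: (r - 5)² = 0
Repeated root: r = 5
General solution: y = (C₁ + C₂x)e^(5x)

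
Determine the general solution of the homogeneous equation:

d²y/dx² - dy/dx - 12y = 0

Characteristic equation: r² - r - 12 = 0
Roots: r = 4, -3 (distinct real)
General solution: y = C₁e^(4x) + C₂e^(-3x)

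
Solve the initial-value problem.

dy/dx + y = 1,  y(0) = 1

General solution: y = 1 + Ce^(-x)
Applying y(0) = 1: C = 1 - 1 = 0
Particular solution: y = 1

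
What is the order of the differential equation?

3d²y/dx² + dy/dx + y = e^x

The order is 2 (highest derivative is of order 2).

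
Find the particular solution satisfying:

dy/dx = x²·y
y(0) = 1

General solution: y = Ce^(x³/3)
Applying IC y(0) = 1:
Particular solution: y = e^(x³/3)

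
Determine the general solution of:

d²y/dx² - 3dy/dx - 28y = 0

Characteristic equation: r² - 3r - 28 = 0
Roots: r = 7, -4 (distinct real)
General solution: y = C₁e^(7x) + C₂e^(-4x)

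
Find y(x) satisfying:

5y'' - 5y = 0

Characteristic equation: 5r² - 5 = 0
Divide by 5: r² - 1 = 0
Roots: r = 1, -1 (distinct real)
General solution: y = C₁e^x + C₂e^(-x)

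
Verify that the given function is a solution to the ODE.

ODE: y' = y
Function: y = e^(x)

Verification:
y = e^(x)
y' = e^(x)
y = e^(x)
y' = y ✓

Yes, it is a solution.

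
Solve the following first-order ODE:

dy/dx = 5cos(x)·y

Separating variables and integrating:
ln|y| = 5sin(x) + C

General solution: y = Ce^(5sin(x))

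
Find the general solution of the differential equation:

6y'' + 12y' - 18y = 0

Characteristic equation: 6r² + 12r - 18 = 0
Divide by 6: r² + 2r - 3 = 0
Roots: r = 1, -3 (distinct real)
General solution: y = C₁e^x + C₂e^(-3x)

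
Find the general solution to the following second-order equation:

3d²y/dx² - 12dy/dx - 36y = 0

Characteristic equation: 3r² - 12r - 36 = 0
Divide by 3: r² - 4r - 12 = 0
Roots: r = 6, -2 (distinct real)
General solution: y = C₁e^(6x) + C₂e^(-2x)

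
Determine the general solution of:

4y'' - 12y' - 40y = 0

Characteristic equation: 4r² - 12r - 40 = 0
Divide by 4: r² - 3r - 10 = 0
Roots: r = 5, -2 (distinct real)
General solution: y = C₁e^(5x) + C₂e^(-2x)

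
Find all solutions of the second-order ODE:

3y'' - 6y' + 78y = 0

Characteristic equation: 3r² - 6r + 78 = 0
Divide by 3: r² - 2r + 26 = 0
Roots: r = 1 ± 5i (complex conjugates)
General solution: y = e^x(C₁cos(5x) + C₂sin(5x))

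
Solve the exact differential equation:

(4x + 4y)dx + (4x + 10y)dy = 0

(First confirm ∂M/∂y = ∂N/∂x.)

Verify exactness: ∂M/∂y = ∂N/∂x ✓
Find F(x,y) such that ∂F/∂x = M, ∂F/∂y = N
Solution: 2x² + 4xy + 5y² = C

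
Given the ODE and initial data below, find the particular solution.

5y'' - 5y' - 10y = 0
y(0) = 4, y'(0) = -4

General solution: y = C₁e^(2x) + C₂e^(-x)
Applying ICs: C₁ = 0, C₂ = 4
Particular solution: y = 4e^(-x)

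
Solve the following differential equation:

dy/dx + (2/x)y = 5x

Using integrating factor method:

General solution: y = (5/4)x^2 + Cx^(-2)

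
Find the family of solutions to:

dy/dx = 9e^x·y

Separating variables and integrating:
ln|y| = 9e^x + C

General solution: y = Ce^(9e^x)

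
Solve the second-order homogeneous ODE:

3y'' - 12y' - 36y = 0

Characteristic equation: 3r² - 12r - 36 = 0
Divide by 3: r² - 4r - 12 = 0
Roots: r = 6, -2 (distinct real)
General solution: y = C₁e^(6x) + C₂e^(-2x)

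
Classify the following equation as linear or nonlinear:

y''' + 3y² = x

Nonlinear (y² term)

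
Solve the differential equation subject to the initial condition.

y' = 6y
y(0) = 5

General solution: y = Ce^(6x)
Applying IC y(0) = 5:
Particular solution: y = 5e^(6x)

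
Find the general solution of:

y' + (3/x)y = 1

Using integrating factor method:

General solution: y = (1/4)x + Cx^(-3)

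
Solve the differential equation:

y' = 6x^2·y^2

Separating variables and integrating:
-1/y = 2x^3 + C

General solution: y^-1 = -2x^3 + C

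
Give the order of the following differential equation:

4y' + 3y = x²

The order is 1 (highest derivative is of order 1).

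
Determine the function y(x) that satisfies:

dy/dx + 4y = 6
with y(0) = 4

General solution: y = 3/2 + Ce^(-4x)
Applying y(0) = 4: C = 4 - 3/2 = 5/2
Particular solution: y = 3/2 + (5/2)e^(-4x)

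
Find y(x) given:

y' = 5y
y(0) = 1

General solution: y = Ce^(5x)
Applying IC y(0) = 1:
Particular solution: y = e^(5x)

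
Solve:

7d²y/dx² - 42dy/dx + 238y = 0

Characteristic equation: 7r² - 42r + 238 = 0
Divide by 7: r² - 6r + 34 = 0
Roots: r = 3 ± 5i (complex conjugates)
General solution: y = e^(3x)(C₁cos(5x) + C₂sin(5x))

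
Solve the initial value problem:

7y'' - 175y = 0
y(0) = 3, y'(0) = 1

General solution: y = C₁e^(5x) + C₂e^(-5x)
Applying ICs: C₁ = 8/5, C₂ = 7/5
Particular solution: y = (8/5)e^(5x) + (7/5)e^(-5x)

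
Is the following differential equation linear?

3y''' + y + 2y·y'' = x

No. Nonlinear (y·y'' term)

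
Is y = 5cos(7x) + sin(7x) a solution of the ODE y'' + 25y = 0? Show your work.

Verification:
y'' = -245cos(7x) - 49sin(7x)
y'' + 25y ≠ 0 (frequency mismatch: got 49 instead of 25)

No, it is not a solution.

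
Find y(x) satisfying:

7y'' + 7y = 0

Characteristic equation: 7r² + 7 = 0
Divide by 7: r² + 1 = 0
Roots: r = ±i (complex conjugates)
General solution: y = C₁cos(x) + C₂sin(x)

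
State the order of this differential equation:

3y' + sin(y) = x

The order is 1 (highest derivative is of order 1).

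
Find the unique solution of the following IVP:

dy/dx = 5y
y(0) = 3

General solution: y = Ce^(5x)
Applying IC y(0) = 3:
Particular solution: y = 3e^(5x)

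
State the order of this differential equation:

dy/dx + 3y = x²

The order is 1 (highest derivative is of order 1).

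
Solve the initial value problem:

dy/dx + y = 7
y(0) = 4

General solution: y = 7 + Ce^(-x)
Applying y(0) = 4: C = 4 - 7 = -3
Particular solution: y = 7 - 3e^(-x)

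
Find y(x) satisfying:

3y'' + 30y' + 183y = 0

Characteristic equation: 3r² + 30r + 183 = 0
Divide by 3: r² + 10r + 61 = 0
Roots: r = -5 ± 6i (complex conjugates)
General solution: y = e^(-5x)(C₁cos(6x) + C₂sin(6x))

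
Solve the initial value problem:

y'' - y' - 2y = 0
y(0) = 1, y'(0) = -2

General solution: y = C₁e^(2x) + C₂e^(-x)
Applying ICs: C₁ = -1/3, C₂ = 4/3
Particular solution: y = -(1/3)e^(2x) + (4/3)e^(-x)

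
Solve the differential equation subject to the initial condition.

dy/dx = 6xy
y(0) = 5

General solution: y = Ce^(3x²)
Applying IC y(0) = 5:
Particular solution: y = 5e^(3x²)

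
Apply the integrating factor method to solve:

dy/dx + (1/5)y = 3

Using integrating factor method:

General solution: y = 15 + Ce^(-x/5)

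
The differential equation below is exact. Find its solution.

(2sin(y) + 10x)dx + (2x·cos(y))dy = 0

Verify exactness: ∂M/∂y = ∂N/∂x ✓
Find F(x,y) such that ∂F/∂x = M, ∂F/∂y = N
Solution: 2x·sin(y) + 5x² = C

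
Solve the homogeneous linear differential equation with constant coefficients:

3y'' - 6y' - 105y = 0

Characteristic equation: 3r² - 6r - 105 = 0
Divide by 3: r² - 2r - 35 = 0
Roots: r = 7, -5 (distinct real)
General solution: y = C₁e^(7x) + C₂e^(-5x)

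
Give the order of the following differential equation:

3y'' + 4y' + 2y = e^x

The order is 2 (highest derivative is of order 2).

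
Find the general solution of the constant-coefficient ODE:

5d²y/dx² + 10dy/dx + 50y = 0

Characteristic equation: 5r² + 10r + 50 = 0
Divide by 5: r² + 2r + 10 = 0
Roots: r = -1 ± 3i (complex conjugates)
General solution: y = e^(-x)(C₁cos(3x) + C₂sin(3x))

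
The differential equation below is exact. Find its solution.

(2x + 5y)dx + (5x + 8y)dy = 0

Verify exactness: ∂M/∂y = ∂N/∂x ✓
Find F(x,y) such that ∂F/∂x = M, ∂F/∂y = N
Solution: x² + 5xy + 4y² = C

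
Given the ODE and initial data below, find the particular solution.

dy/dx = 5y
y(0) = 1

General solution: y = Ce^(5x)
Applying IC y(0) = 1:
Particular solution: y = e^(5x)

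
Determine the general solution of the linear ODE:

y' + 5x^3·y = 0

Using integrating factor method:

General solution: y = Ce^(-5x^4/4)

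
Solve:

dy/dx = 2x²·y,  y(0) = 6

General solution: y = Ce^(2x³/3)
Applying IC y(0) = 6:
Particular solution: y = 6e^(2x³/3)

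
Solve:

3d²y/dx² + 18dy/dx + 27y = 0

Characteristic equation: 3r² + 18r + 27 = 0
Divide by 3: r² + 6r + 9 = 0
Factored: (r + 3)² = 0
Repeated root: r = -3
General solution: y = (C₁ + C₂x)e^(-3x)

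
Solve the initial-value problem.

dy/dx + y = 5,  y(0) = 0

General solution: y = 5 + Ce^(-x)
Applying y(0) = 0: C = 0 - 5 = -5
Particular solution: y = 5 - 5e^(-x)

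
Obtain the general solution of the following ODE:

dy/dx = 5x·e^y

Separating variables and integrating:
-e^(-y) = 5x²/2 + C

General solution: y = -ln(C - 5x²/2)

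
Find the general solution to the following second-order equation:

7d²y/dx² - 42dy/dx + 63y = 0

Characteristic equation: 7r² - 42r + 63 = 0
Divide by 7: r² - 6r + 9 = 0
Factored: (r - 3)² = 0
Repeated root: r = 3
General solution: y = (C₁ + C₂x)e^(3x)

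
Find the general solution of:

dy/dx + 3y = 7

Using integrating factor method:

General solution: y = 7/3 + Ce^(-3x)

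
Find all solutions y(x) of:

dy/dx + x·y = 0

Using integrating factor method:

General solution: y = Ce^(-x^2/2)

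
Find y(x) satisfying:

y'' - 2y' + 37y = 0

Characteristic equation: r² - 2r + 37 = 0
Roots: r = 1 ± 6i (complex conjugates)
General solution: y = e^x(C₁cos(6x) + C₂sin(6x))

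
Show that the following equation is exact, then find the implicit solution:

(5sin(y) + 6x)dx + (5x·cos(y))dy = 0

Verify exactness: ∂M/∂y = ∂N/∂x ✓
Find F(x,y) such that ∂F/∂x = M, ∂F/∂y = N
Solution: 5x·sin(y) + 3x² = C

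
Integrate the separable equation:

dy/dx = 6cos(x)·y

Separating variables and integrating:
ln|y| = 6sin(x) + C

General solution: y = Ce^(6sin(x))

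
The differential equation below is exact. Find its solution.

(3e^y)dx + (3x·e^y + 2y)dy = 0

Verify exactness: ∂M/∂y = ∂N/∂x ✓
Find F(x,y) such that ∂F/∂x = M, ∂F/∂y = N
Solution: 3x·e^y + y² = C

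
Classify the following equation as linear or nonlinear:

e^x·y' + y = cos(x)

Linear (y and its derivatives appear to the first power only, no products of y terms)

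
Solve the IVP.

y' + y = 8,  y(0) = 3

General solution: y = 8 + Ce^(-x)
Applying y(0) = 3: C = 3 - 8 = -5
Particular solution: y = 8 - 5e^(-x)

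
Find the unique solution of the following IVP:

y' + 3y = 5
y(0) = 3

General solution: y = 5/3 + Ce^(-3x)
Applying y(0) = 3: C = 3 - 5/3 = 4/3
Particular solution: y = 5/3 + (4/3)e^(-3x)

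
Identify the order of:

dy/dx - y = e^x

The order is 1 (highest derivative is of order 1).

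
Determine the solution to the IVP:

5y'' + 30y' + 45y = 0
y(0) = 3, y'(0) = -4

General solution: y = (C₁ + C₂x)e^(-3x)
Repeated root r = -3
Applying ICs: C₁ = 3, C₂ = 5
Particular solution: y = (3 + 5x)e^(-3x)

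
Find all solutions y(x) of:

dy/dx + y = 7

Using integrating factor method:

General solution: y = 7 + Ce^(-x)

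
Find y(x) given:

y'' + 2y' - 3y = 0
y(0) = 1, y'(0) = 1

General solution: y = C₁e^x + C₂e^(-3x)
Applying ICs: C₁ = 1, C₂ = 0
Particular solution: y = e^x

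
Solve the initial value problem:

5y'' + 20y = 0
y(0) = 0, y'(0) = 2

General solution: y = C₁cos(2x) + C₂sin(2x)
Complex roots r = ±2i
Applying ICs: C₁ = 0, C₂ = 1
Particular solution: y = sin(2x)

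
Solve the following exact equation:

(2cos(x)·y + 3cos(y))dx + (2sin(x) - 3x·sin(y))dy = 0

Verify exactness: ∂M/∂y = ∂N/∂x ✓
Find F(x,y) such that ∂F/∂x = M, ∂F/∂y = N
Solution: 2sin(x)·y + 3x·cos(y) = C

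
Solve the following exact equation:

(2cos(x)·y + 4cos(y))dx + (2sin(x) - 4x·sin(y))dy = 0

Verify exactness: ∂M/∂y = ∂N/∂x ✓
Find F(x,y) such that ∂F/∂x = M, ∂F/∂y = N
Solution: 2sin(x)·y + 4x·cos(y) = C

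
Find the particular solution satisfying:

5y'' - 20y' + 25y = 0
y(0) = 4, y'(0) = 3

General solution: y = e^(2x)(C₁cos(x) + C₂sin(x))
Complex roots r = 2 ± i
Applying ICs: C₁ = 4, C₂ = -5
Particular solution: y = e^(2x)(4cos(x) - 5sin(x))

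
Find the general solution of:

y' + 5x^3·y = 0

Using integrating factor method:

General solution: y = Ce^(-5x^4/4)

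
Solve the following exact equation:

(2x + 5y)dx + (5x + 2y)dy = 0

Verify exactness: ∂M/∂y = ∂N/∂x ✓
Find F(x,y) such that ∂F/∂x = M, ∂F/∂y = N
Solution: x² + 5xy + y² = C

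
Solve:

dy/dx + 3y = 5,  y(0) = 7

General solution: y = 5/3 + Ce^(-3x)
Applying y(0) = 7: C = 7 - 5/3 = 16/3
Particular solution: y = 5/3 + (16/3)e^(-3x)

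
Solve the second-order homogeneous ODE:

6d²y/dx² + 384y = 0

Characteristic equation: 6r² + 384 = 0
Divide by 6: r² + 64 = 0
Roots: r = ±8i (complex conjugates)
General solution: y = C₁cos(8x) + C₂sin(8x)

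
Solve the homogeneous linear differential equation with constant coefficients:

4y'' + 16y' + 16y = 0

Characteristic equation: 4r² + 16r + 16 = 0
Divide by 4: r² + 4r + 4 = 0
Factored: (r + 2)² = 0
Repeated root: r = -2
General solution: y = (C₁ + C₂x)e^(-2x)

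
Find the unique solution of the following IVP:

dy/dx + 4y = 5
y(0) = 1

General solution: y = 5/4 + Ce^(-4x)
Applying y(0) = 1: C = 1 - 5/4 = -1/4
Particular solution: y = 5/4 - (1/4)e^(-4x)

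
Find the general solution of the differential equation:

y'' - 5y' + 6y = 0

Characteristic equation: r² - 5r + 6 = 0
Roots: r = 3, 2 (distinct real)
General solution: y = C₁e^(3x) + C₂e^(2x)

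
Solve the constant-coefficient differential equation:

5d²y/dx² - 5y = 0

Characteristic equation: 5r² - 5 = 0
Divide by 5: r² - 1 = 0
Roots: r = 1, -1 (distinct real)
General solution: y = C₁e^x + C₂e^(-x)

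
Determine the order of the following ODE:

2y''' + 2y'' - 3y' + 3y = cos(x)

The order is 3 (highest derivative is of order 3).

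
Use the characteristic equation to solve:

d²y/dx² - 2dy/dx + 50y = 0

Characteristic equation: r² - 2r + 50 = 0
Roots: r = 1 ± 7i (complex conjugates)
General solution: y = e^x(C₁cos(7x) + C₂sin(7x))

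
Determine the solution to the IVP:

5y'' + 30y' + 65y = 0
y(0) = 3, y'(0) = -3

General solution: y = e^(-3x)(C₁cos(2x) + C₂sin(2x))
Complex roots r = -3 ± 2i
Applying ICs: C₁ = 3, C₂ = 3
Particular solution: y = e^(-3x)(3cos(2x) + 3sin(2x))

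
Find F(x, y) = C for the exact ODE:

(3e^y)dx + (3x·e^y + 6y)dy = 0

Verify exactness: ∂M/∂y = ∂N/∂x ✓
Find F(x,y) such that ∂F/∂x = M, ∂F/∂y = N
Solution: 3x·e^y + 3y² = C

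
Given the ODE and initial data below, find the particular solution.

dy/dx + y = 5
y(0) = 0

General solution: y = 5 + Ce^(-x)
Applying y(0) = 0: C = 0 - 5 = -5
Particular solution: y = 5 - 5e^(-x)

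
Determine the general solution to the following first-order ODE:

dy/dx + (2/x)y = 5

Using integrating factor method:

General solution: y = (5/3)x + Cx^(-2)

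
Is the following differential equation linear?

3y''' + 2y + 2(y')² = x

No. Nonlinear ((y')² term)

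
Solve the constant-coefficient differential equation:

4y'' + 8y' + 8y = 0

Characteristic equation: 4r² + 8r + 8 = 0
Divide by 4: r² + 2r + 2 = 0
Roots: r = -1 ± i (complex conjugates)
General solution: y = e^(-x)(C₁cos(x) + C₂sin(x))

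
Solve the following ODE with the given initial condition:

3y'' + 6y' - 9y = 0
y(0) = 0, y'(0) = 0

General solution: y = C₁e^x + C₂e^(-3x)
Applying ICs: C₁ = 0, C₂ = 0
Particular solution: y = 0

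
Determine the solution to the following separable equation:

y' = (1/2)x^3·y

Separating variables and integrating:
ln|y| = x^4/8 + C

General solution: y = Ce^(x^4/8)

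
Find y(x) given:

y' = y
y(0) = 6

General solution: y = Ce^x
Applying IC y(0) = 6:
Particular solution: y = 6e^x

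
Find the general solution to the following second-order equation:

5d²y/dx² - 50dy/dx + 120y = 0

Characteristic equation: 5r² - 50r + 120 = 0
Divide by 5: r² - 10r + 24 = 0
Roots: r = 4, 6 (distinct real)
General solution: y = C₁e^(4x) + C₂e^(6x)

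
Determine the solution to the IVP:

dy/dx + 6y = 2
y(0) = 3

General solution: y = 1/3 + Ce^(-6x)
Applying y(0) = 3: C = 3 - 1/3 = 8/3
Particular solution: y = 1/3 + (8/3)e^(-6x)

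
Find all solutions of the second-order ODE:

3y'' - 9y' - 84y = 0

Characteristic equation: 3r² - 9r - 84 = 0
Divide by 3: r² - 3r - 28 = 0
Roots: r = 7, -4 (distinct real)
General solution: y = C₁e^(7x) + C₂e^(-4x)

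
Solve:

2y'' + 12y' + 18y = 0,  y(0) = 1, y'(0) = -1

General solution: y = (C₁ + C₂x)e^(-3x)
Repeated root r = -3
Applying ICs: C₁ = 1, C₂ = 2
Particular solution: y = (1 + 2x)e^(-3x)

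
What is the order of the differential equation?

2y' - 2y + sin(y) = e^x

The order is 1 (highest derivative is of order 1).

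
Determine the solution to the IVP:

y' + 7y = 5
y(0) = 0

General solution: y = 5/7 + Ce^(-7x)
Applying y(0) = 0: C = 0 - 5/7 = -5/7
Particular solution: y = 5/7 - (5/7)e^(-7x)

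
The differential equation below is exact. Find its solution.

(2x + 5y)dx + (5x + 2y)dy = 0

Verify exactness: ∂M/∂y = ∂N/∂x ✓
Find F(x,y) such that ∂F/∂x = M, ∂F/∂y = N
Solution: x² + 5xy + y² = C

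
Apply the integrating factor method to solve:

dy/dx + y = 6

Using integrating factor method:

General solution: y = 6 + Ce^(-x)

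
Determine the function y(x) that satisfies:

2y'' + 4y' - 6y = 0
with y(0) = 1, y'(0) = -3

General solution: y = C₁e^x + C₂e^(-3x)
Applying ICs: C₁ = 0, C₂ = 1
Particular solution: y = e^(-3x)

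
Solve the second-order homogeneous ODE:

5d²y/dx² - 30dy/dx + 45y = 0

Characteristic equation: 5r² - 30r + 45 = 0
Divide by 5: r² - 6r + 9 = 0
Factored: (r - 3)² = 0
Repeated root: r = 3
General solution: y = (C₁ + C₂x)e^(3x)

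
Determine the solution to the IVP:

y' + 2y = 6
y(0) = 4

General solution: y = 3 + Ce^(-2x)
Applying y(0) = 4: C = 4 - 3 = 1
Particular solution: y = 3 + e^(-2x)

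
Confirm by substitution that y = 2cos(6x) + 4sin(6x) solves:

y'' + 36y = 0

Verification:
y'' = -72cos(6x) - 144sin(6x)
y'' + 36y = 0 ✓

Yes, it is a solution.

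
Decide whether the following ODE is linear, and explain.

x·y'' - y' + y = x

Linear (y and its derivatives appear to the first power only, no products of y terms)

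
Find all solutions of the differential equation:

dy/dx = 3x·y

Separating variables and integrating:
ln|y| = 3x^2/2 + C

General solution: y = Ce^(3x^2/2)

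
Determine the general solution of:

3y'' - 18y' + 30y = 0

Characteristic equation: 3r² - 18r + 30 = 0
Divide by 3: r² - 6r + 10 = 0
Roots: r = 3 ± i (complex conjugates)
General solution: y = e^(3x)(C₁cos(x) + C₂sin(x))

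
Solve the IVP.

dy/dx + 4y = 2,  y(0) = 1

General solution: y = 1/2 + Ce^(-4x)
Applying y(0) = 1: C = 1 - 1/2 = 1/2
Particular solution: y = 1/2 + (1/2)e^(-4x)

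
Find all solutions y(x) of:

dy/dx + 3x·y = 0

Using integrating factor method:

General solution: y = Ce^(-3x^2/2)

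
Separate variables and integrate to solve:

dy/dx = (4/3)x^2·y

Separating variables and integrating:
ln|y| = 4x^3/9 + C

General solution: y = Ce^(4x^3/9)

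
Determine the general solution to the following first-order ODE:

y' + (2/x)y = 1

Using integrating factor method:

General solution: y = (1/3)x + Cx^(-2)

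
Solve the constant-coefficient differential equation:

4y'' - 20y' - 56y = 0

Characteristic equation: 4r² - 20r - 56 = 0
Divide by 4: r² - 5r - 14 = 0
Roots: r = 7, -2 (distinct real)
General solution: y = C₁e^(7x) + C₂e^(-2x)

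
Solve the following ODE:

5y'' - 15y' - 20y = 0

Characteristic equation: 5r² - 15r - 20 = 0
Divide by 5: r² - 3r - 4 = 0
Roots: r = 4, -1 (distinct real)
General solution: y = C₁e^(4x) + C₂e^(-x)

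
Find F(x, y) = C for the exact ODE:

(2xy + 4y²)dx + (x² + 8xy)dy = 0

Verify exactness: ∂M/∂y = ∂N/∂x ✓
Find F(x,y) such that ∂F/∂x = M, ∂F/∂y = N
Solution: x²y + 4xy² = C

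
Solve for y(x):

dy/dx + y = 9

Using integrating factor method:

General solution: y = 9 + Ce^(-x)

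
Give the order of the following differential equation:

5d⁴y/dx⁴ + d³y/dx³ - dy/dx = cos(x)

The order is 4 (highest derivative is of order 4).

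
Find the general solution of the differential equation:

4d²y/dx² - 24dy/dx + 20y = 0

Characteristic equation: 4r² - 24r + 20 = 0
Divide by 4: r² - 6r + 5 = 0
Roots: r = 1, 5 (distinct real)
General solution: y = C₁e^x + C₂e^(5x)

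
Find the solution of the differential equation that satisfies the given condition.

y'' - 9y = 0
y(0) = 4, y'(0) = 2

General solution: y = C₁e^(3x) + C₂e^(-3x)
Applying ICs: C₁ = 7/3, C₂ = 5/3
Particular solution: y = (7/3)e^(3x) + (5/3)e^(-3x)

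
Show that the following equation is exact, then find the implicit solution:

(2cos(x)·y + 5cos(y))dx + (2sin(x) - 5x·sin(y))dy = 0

Verify exactness: ∂M/∂y = ∂N/∂x ✓
Find F(x,y) such that ∂F/∂x = M, ∂F/∂y = N
Solution: 2sin(x)·y + 5x·cos(y) = C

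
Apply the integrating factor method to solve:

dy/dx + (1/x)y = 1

Using integrating factor method:

General solution: y = (1/2)x + C/x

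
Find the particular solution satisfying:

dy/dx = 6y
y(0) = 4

General solution: y = Ce^(6x)
Applying IC y(0) = 4:
Particular solution: y = 4e^(6x)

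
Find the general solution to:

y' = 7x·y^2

Separating variables and integrating:
-1/y = 7x^2/2 + C

General solution: y^-1 = (-7/2)x^2 + C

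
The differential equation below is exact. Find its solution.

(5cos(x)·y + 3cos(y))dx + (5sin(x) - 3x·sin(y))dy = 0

Verify exactness: ∂M/∂y = ∂N/∂x ✓
Find F(x,y) such that ∂F/∂x = M, ∂F/∂y = N
Solution: 5sin(x)·y + 3x·cos(y) = C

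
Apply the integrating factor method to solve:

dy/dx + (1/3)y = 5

Using integrating factor method:

General solution: y = 15 + Ce^(-x/3)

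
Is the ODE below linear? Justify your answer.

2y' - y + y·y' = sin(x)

No. Nonlinear (product y·y')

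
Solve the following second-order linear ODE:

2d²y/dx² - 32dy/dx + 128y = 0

Characteristic equation: 2r² - 32r + 128 = 0
Divide by 2: r² - 16r + 64 = 0
Factored: (r - 8)² = 0
Repeated root: r = 8
General solution: y = (C₁ + C₂x)e^(8x)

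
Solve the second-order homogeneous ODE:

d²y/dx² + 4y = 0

Characteristic equation: r² + 4 = 0
Roots: r = ±2i (complex conjugates)
General solution: y = C₁cos(2x) + C₂sin(2x)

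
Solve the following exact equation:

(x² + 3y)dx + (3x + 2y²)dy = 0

Verify exactness: ∂M/∂y = ∂N/∂x ✓
Find F(x,y) such that ∂F/∂x = M, ∂F/∂y = N
Solution: x³/3 + 3xy + 2y³/3 = C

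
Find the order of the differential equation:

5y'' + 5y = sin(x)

The order is 2 (highest derivative is of order 2).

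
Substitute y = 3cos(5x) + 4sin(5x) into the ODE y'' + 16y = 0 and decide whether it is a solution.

Verification:
y'' = -75cos(5x) - 100sin(5x)
y'' + 16y ≠ 0 (frequency mismatch: got 25 instead of 16)

No, it is not a solution.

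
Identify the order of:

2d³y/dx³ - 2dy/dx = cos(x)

The order is 3 (highest derivative is of order 3).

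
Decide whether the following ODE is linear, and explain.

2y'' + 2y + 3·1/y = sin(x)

Nonlinear (1/y term)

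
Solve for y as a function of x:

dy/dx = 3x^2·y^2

Separating variables and integrating:
-1/y = x^3 + C

General solution: y^-1 = -x^3 + C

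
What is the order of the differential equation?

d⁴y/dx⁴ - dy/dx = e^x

The order is 4 (highest derivative is of order 4).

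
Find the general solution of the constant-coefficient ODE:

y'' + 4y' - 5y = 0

Characteristic equation: r² + 4r - 5 = 0
Roots: r = 1, -5 (distinct real)
General solution: y = C₁e^x + C₂e^(-5x)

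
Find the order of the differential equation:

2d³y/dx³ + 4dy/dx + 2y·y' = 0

The order is 3 (highest derivative is of order 3).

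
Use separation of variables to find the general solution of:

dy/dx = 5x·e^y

Separating variables and integrating:
-e^(-y) = 5x²/2 + C

General solution: y = -ln(C - 5x²/2)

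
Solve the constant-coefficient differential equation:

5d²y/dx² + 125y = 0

Characteristic equation: 5r² + 125 = 0
Divide by 5: r² + 25 = 0
Roots: r = ±5i (complex conjugates)
General solution: y = C₁cos(5x) + C₂sin(5x)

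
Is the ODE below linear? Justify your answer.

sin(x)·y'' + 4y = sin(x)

Yes. Linear (y and its derivatives appear to the first power only, no products of y terms)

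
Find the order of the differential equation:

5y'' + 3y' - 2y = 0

The order is 2 (highest derivative is of order 2).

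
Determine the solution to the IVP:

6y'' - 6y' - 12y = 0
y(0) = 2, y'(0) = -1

General solution: y = C₁e^(2x) + C₂e^(-x)
Applying ICs: C₁ = 1/3, C₂ = 5/3
Particular solution: y = (1/3)e^(2x) + (5/3)e^(-x)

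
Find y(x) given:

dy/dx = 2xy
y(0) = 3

General solution: y = Ce^(x²)
Applying IC y(0) = 3:
Particular solution: y = 3e^(x²)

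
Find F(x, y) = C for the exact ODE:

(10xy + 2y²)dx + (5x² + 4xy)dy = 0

Verify exactness: ∂M/∂y = ∂N/∂x ✓
Find F(x,y) such that ∂F/∂x = M, ∂F/∂y = N
Solution: 5x²y + 2xy² = C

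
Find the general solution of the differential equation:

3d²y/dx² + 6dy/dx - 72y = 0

Characteristic equation: 3r² + 6r - 72 = 0
Divide by 3: r² + 2r - 24 = 0
Roots: r = 4, -6 (distinct real)
General solution: y = C₁e^(4x) + C₂e^(-6x)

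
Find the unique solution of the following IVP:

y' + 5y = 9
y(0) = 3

General solution: y = 9/5 + Ce^(-5x)
Applying y(0) = 3: C = 3 - 9/5 = 6/5
Particular solution: y = 9/5 + (6/5)e^(-5x)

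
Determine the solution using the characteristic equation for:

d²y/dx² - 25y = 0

Characteristic equation: r² - 25 = 0
Roots: r = 5, -5 (distinct real)
General solution: y = C₁e^(5x) + C₂e^(-5x)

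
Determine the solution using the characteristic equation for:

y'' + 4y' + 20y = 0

Characteristic equation: r² + 4r + 20 = 0
Roots: r = -2 ± 4i (complex conjugates)
General solution: y = e^(-2x)(C₁cos(4x) + C₂sin(4x))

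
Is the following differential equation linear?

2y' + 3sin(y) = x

No. Nonlinear (sin(y) is nonlinear in y)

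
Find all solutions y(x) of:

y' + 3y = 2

Using integrating factor method:

General solution: y = 2/3 + Ce^(-3x)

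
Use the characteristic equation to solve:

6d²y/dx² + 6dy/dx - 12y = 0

Characteristic equation: 6r² + 6r - 12 = 0
Divide by 6: r² + r - 2 = 0
Roots: r = 1, -2 (distinct real)
General solution: y = C₁e^x + C₂e^(-2x)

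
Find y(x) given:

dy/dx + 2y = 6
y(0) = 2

General solution: y = 3 + Ce^(-2x)
Applying y(0) = 2: C = 2 - 3 = -1
Particular solution: y = 3 - e^(-2x)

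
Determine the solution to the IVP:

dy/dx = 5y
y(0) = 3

General solution: y = Ce^(5x)
Applying IC y(0) = 3:
Particular solution: y = 3e^(5x)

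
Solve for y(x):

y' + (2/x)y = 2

Using integrating factor method:

General solution: y = (2/3)x + Cx^(-2)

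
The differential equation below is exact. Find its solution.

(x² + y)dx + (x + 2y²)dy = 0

Verify exactness: ∂M/∂y = ∂N/∂x ✓
Find F(x,y) such that ∂F/∂x = M, ∂F/∂y = N
Solution: x³/3 + xy + 2y³/3 = C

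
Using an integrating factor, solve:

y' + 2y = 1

Using integrating factor method:

General solution: y = 1/2 + Ce^(-2x)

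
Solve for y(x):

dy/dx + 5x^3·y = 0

Using integrating factor method:

General solution: y = Ce^(-5x^4/4)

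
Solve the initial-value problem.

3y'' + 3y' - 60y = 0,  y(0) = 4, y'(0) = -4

General solution: y = C₁e^(4x) + C₂e^(-5x)
Applying ICs: C₁ = 16/9, C₂ = 20/9
Particular solution: y = (16/9)e^(4x) + (20/9)e^(-5x)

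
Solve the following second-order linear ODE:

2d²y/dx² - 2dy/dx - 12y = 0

Characteristic equation: 2r² - 2r - 12 = 0
Divide by 2: r² - r - 6 = 0
Roots: r = 3, -2 (distinct real)
General solution: y = C₁e^(3x) + C₂e^(-2x)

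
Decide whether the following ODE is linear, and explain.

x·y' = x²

Linear (y and its derivatives appear to the first power only, no products of y terms)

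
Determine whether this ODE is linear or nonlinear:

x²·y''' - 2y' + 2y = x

Linear (y and its derivatives appear to the first power only, no products of y terms)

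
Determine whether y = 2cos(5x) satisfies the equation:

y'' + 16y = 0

Verification:
y'' = -50cos(5x)
y'' + 16y ≠ 0 (frequency mismatch: got 25 instead of 16)

No, it is not a solution.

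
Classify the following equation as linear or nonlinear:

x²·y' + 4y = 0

Linear (y and its derivatives appear to the first power only, no products of y terms)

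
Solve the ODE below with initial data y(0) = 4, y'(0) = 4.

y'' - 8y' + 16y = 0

General solution: y = (C₁ + C₂x)e^(4x)
Repeated root r = 4
Applying ICs: C₁ = 4, C₂ = -12
Particular solution: y = (4 - 12x)e^(4x)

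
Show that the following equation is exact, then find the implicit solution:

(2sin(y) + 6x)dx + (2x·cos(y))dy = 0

Verify exactness: ∂M/∂y = ∂N/∂x ✓
Find F(x,y) such that ∂F/∂x = M, ∂F/∂y = N
Solution: 2x·sin(y) + 3x² = C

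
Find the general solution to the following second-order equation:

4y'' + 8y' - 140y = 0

Characteristic equation: 4r² + 8r - 140 = 0
Divide by 4: r² + 2r - 35 = 0
Roots: r = 5, -7 (distinct real)
General solution: y = C₁e^(5x) + C₂e^(-7x)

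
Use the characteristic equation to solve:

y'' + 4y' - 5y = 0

Characteristic equation: r² + 4r - 5 = 0
Roots: r = 1, -5 (distinct real)
General solution: y = C₁e^x + C₂e^(-5x)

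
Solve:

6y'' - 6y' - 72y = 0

Characteristic equation: 6r² - 6r - 72 = 0
Divide by 6: r² - r - 12 = 0
Roots: r = 4, -3 (distinct real)
General solution: y = C₁e^(4x) + C₂e^(-3x)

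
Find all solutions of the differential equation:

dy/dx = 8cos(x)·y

Separating variables and integrating:
ln|y| = 8sin(x) + C

General solution: y = Ce^(8sin(x))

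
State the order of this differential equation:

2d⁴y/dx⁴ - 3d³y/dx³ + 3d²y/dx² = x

The order is 4 (highest derivative is of order 4).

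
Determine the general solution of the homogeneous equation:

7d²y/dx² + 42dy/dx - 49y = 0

Characteristic equation: 7r² + 42r - 49 = 0
Divide by 7: r² + 6r - 7 = 0
Roots: r = 1, -7 (distinct real)
General solution: y = C₁e^x + C₂e^(-7x)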